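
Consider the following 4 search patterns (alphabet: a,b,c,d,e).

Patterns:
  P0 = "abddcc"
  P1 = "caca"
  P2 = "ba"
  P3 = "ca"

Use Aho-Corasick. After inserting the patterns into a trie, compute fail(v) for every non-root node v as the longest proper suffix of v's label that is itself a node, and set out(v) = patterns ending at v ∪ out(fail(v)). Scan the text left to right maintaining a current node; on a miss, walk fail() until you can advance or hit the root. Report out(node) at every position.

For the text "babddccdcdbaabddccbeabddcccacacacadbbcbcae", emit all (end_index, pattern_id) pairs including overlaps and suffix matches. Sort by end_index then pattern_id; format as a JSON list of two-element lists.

Construct AC machine:
Trie nodes:
  0='ε' goto a→1 b→11 c→7
  1='a' goto b→2
  2='ab' goto d→3
  3='abd' goto d→4
  4='abdd' goto c→5
  5='abddc' goto c→6
  6='abddcc' goto ·  ←P0
  7='c' goto a→8
  8='ca' goto c→9  ←P3
  9='cac' goto a→10
  10='caca' goto ·  ←P1
  11='b' goto a→12
  12='ba' goto ·  ←P2

Failure links (BFS by depth):
  fail(1) 'a': from fail(0)=0 chase 'a': 0 ⇒ 0;  out=∅∪out(0)=∅
  fail(7) 'c': from fail(0)=0 chase 'c': 0 ⇒ 0;  out=∅∪out(0)=∅
  fail(11) 'b': from fail(0)=0 chase 'b': 0 ⇒ 0;  out=∅∪out(0)=∅
  fail(2) 'ab': from fail(1)=0 chase 'b': 0 ⇒ 11;  out=∅∪out(11)=∅
  fail(8) 'ca': from fail(7)=0 chase 'a': 0 ⇒ 1;  out={3}∪out(1)={3}
  fail(12) 'ba': from fail(11)=0 chase 'a': 0 ⇒ 1;  out={2}∪out(1)={2}
  fail(3) 'abd': from fail(2)=11 chase 'd': 11→0 ⇒ 0;  out=∅∪out(0)=∅
  fail(9) 'cac': from fail(8)=1 chase 'c': 1→0 ⇒ 7;  out=∅∪out(7)=∅
  fail(4) 'abdd': from fail(3)=0 chase 'd': 0 ⇒ 0;  out=∅∪out(0)=∅
  fail(10) 'caca': from fail(9)=7 chase 'a': 7 ⇒ 8;  out={1}∪out(8)={1,3}
  fail(5) 'abddc': from fail(4)=0 chase 'c': 0 ⇒ 7;  out=∅∪out(7)=∅
  fail(6) 'abddcc': from fail(5)=7 chase 'c': 7→0 ⇒ 7;  out={0}∪out(7)={0}

Scan:
pos 0 'b': at 11
pos 1 'a': at 12  ** P2@[0:1]
pos 2 'b': at 2 (fail-walked)
pos 3 'd': at 3
pos 4 'd': at 4
pos 5 'c': at 5
pos 6 'c': at 6  ** P0@[1:6]
pos 7 'd': at 0 (fail-walked)
pos 8 'c': at 7
pos 9 'd': at 0 (fail-walked)
pos 10 'b': at 11
pos 11 'a': at 12  ** P2@[10:11]
pos 12 'a': at 1 (fail-walked)
pos 13 'b': at 2
pos 14 'd': at 3
pos 15 'd': at 4
pos 16 'c': at 5
pos 17 'c': at 6  ** P0@[12:17]
pos 18 'b': at 11 (fail-walked)
pos 19 'e': at 0 (fail-walked)
pos 20 'a': at 1
pos 21 'b': at 2
pos 22 'd': at 3
pos 23 'd': at 4
pos 24 'c': at 5
pos 25 'c': at 6  ** P0@[20:25]
pos 26 'c': at 7 (fail-walked)
pos 27 'a': at 8  ** P3@[26:27]
pos 28 'c': at 9
pos 29 'a': at 10  ** P1@[26:29],P3@[28:29]
pos 30 'c': at 9 (fail-walked)
pos 31 'a': at 10  ** P1@[28:31],P3@[30:31]
pos 32 'c': at 9 (fail-walked)
pos 33 'a': at 10  ** P1@[30:33],P3@[32:33]
pos 34 'd': at 0 (fail-walked)
pos 35 'b': at 11
pos 36 'b': at 11 (fail-walked)
pos 37 'c': at 7 (fail-walked)
pos 38 'b': at 11 (fail-walked)
pos 39 'c': at 7 (fail-walked)
pos 40 'a': at 8  ** P3@[39:40]
pos 41 'e': at 0 (fail-walked)

Result: [[1,2],[6,0],[11,2],[17,0],[25,0],[27,3],[29,1],[29,3],[31,1],[31,3],[33,1],[33,3],[40,3]]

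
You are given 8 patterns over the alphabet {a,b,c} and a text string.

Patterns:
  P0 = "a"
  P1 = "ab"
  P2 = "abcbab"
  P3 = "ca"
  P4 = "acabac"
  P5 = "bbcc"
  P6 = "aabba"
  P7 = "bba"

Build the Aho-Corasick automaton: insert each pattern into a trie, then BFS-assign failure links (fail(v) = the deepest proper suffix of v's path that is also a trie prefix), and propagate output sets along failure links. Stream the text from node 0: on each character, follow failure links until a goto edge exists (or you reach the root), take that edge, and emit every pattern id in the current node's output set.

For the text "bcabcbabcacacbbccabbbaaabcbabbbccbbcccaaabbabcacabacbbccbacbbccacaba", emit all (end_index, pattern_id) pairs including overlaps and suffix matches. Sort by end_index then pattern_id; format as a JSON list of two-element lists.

Construct AC machine:
Trie (insert patterns):
  0='ε' goto a→1 b→14 c→7
  1='a' goto a→18 b→2 c→9  ←P0
  2='ab' goto c→3  ←P1
  3='abc' goto b→4
  4='abcb' goto a→5
  5='abcba' goto b→6
  6='abcbab' goto ·  ←P2
  7='c' goto a→8
  8='ca' goto ·  ←P3
  9='ac' goto a→10
  10='aca' goto b→11
  11='acab' goto a→12
  12='acaba' goto c→13
  13='acabac' goto ·  ←P4
  14='b' goto b→15
  15='bb' goto a→22 c→16
  16='bbc' goto c→17
  17='bbcc' goto ·  ←P5
  18='aa' goto b→19
  19='aab' goto b→20
  20='aabb' goto a→21
  21='aabba' goto ·  ←P6
  22='bba' goto ·  ←P7

Failure links (BFS by depth):
  fail(1) 'a': from fail(0)=0 chase 'a': 0 ⇒ 0;  out={0}∪out(0)={0}
  fail(7) 'c': from fail(0)=0 chase 'c': 0 ⇒ 0;  out=∅∪out(0)=∅
  fail(14) 'b': from fail(0)=0 chase 'b': 0 ⇒ 0;  out=∅∪out(0)=∅
  fail(2) 'ab': from fail(1)=0 chase 'b': 0 ⇒ 14;  out={1}∪out(14)={1}
  fail(8) 'ca': from fail(7)=0 chase 'a': 0 ⇒ 1;  out={3}∪out(1)={0,3}
  fail(9) 'ac': from fail(1)=0 chase 'c': 0 ⇒ 7;  out=∅∪out(7)=∅
  fail(15) 'bb': from fail(14)=0 chase 'b': 0 ⇒ 14;  out=∅∪out(14)=∅
  fail(18) 'aa': from fail(1)=0 chase 'a': 0 ⇒ 1;  out=∅∪out(1)={0}
  fail(3) 'abc': from fail(2)=14 chase 'c': 14→0 ⇒ 7;  out=∅∪out(7)=∅
  fail(10) 'aca': from fail(9)=7 chase 'a': 7 ⇒ 8;  out=∅∪out(8)={0,3}
  fail(16) 'bbc': from fail(15)=14 chase 'c': 14→0 ⇒ 7;  out=∅∪out(7)=∅
  fail(19) 'aab': from fail(18)=1 chase 'b': 1 ⇒ 2;  out=∅∪out(2)={1}
  fail(22) 'bba': from fail(15)=14 chase 'a': 14→0 ⇒ 1;  out={7}∪out(1)={0,7}
  fail(4) 'abcb': from fail(3)=7 chase 'b': 7→0 ⇒ 14;  out=∅∪out(14)=∅
  fail(11) 'acab': from fail(10)=8 chase 'b': 8→1 ⇒ 2;  out=∅∪out(2)={1}
  fail(17) 'bbcc': from fail(16)=7 chase 'c': 7→0 ⇒ 7;  out={5}∪out(7)={5}
  fail(20) 'aabb': from fail(19)=2 chase 'b': 2→14 ⇒ 15;  out=∅∪out(15)=∅
  fail(5) 'abcba': from fail(4)=14 chase 'a': 14→0 ⇒ 1;  out=∅∪out(1)={0}
  fail(12) 'acaba': from fail(11)=2 chase 'a': 2→14→0 ⇒ 1;  out=∅∪out(1)={0}
  fail(21) 'aabba': from fail(20)=15 chase 'a': 15 ⇒ 22;  out={6}∪out(22)={0,6,7}
  fail(6) 'abcbab': from fail(5)=1 chase 'b': 1 ⇒ 2;  out={2}∪out(2)={1,2}
  fail(13) 'acabac': from fail(12)=1 chase 'c': 1 ⇒ 9;  out={4}∪out(9)={4}

Text stream:
pos 0 'b': at 14
pos 1 'c': at 7 (via fail)
pos 2 'a': at 8  ** P0@[2:2],P3@[1:2]
pos 3 'b': at 2 (via fail)  ** P1@[2:3]
pos 4 'c': at 3
pos 5 'b': at 4
pos 6 'a': at 5  ** P0@[6:6]
pos 7 'b': at 6  ** P1@[6:7],P2@[2:7]
pos 8 'c': at 3 (via fail)
pos 9 'a': at 8 (via fail)  ** P0@[9:9],P3@[8:9]
pos 10 'c': at 9 (via fail)
pos 11 'a': at 10  ** P0@[11:11],P3@[10:11]
pos 12 'c': at 9 (via fail)
pos 13 'b': at 14 (via fail)
pos 14 'b': at 15
pos 15 'c': at 16
pos 16 'c': at 17  ** P5@[13:16]
pos 17 'a': at 8 (via fail)  ** P0@[17:17],P3@[16:17]
pos 18 'b': at 2 (via fail)  ** P1@[17:18]
pos 19 'b': at 15 (via fail)
pos 20 'b': at 15 (via fail)
pos 21 'a': at 22  ** P0@[21:21],P7@[19:21]
pos 22 'a': at 18 (via fail)  ** P0@[22:22]
pos 23 'a': at 18 (via fail)  ** P0@[23:23]
pos 24 'b': at 19  ** P1@[23:24]
pos 25 'c': at 3 (via fail)
pos 26 'b': at 4
pos 27 'a': at 5  ** P0@[27:27]
pos 28 'b': at 6  ** P1@[27:28],P2@[23:28]
pos 29 'b': at 15 (via fail)
pos 30 'b': at 15 (via fail)
pos 31 'c': at 16
pos 32 'c': at 17  ** P5@[29:32]
pos 33 'b': at 14 (via fail)
pos 34 'b': at 15
pos 35 'c': at 16
pos 36 'c': at 17  ** P5@[33:36]
pos 37 'c': at 7 (via fail)
pos 38 'a': at 8  ** P0@[38:38],P3@[37:38]
pos 39 'a': at 18 (via fail)  ** P0@[39:39]
pos 40 'a': at 18 (via fail)  ** P0@[40:40]
pos 41 'b': at 19  ** P1@[40:41]
pos 42 'b': at 20
pos 43 'a': at 21  ** P0@[43:43],P6@[39:43],P7@[41:43]
pos 44 'b': at 2 (via fail)  ** P1@[43:44]
pos 45 'c': at 3
pos 46 'a': at 8 (via fail)  ** P0@[46:46],P3@[45:46]
pos 47 'c': at 9 (via fail)
pos 48 'a': at 10  ** P0@[48:48],P3@[47:48]
pos 49 'b': at 11  ** P1@[48:49]
pos 50 'a': at 12  ** P0@[50:50]
pos 51 'c': at 13  ** P4@[46:51]
pos 52 'b': at 14 (via fail)
pos 53 'b': at 15
pos 54 'c': at 16
pos 55 'c': at 17  ** P5@[52:55]
pos 56 'b': at 14 (via fail)
pos 57 'a': at 1 (via fail)  ** P0@[57:57]
pos 58 'c': at 9
pos 59 'b': at 14 (via fail)
pos 60 'b': at 15
pos 61 'c': at 16
pos 62 'c': at 17  ** P5@[59:62]
pos 63 'a': at 8 (via fail)  ** P0@[63:63],P3@[62:63]
pos 64 'c': at 9 (via fail)
pos 65 'a': at 10  ** P0@[65:65],P3@[64:65]
pos 66 'b': at 11  ** P1@[65:66]
pos 67 'a': at 12  ** P0@[67:67]

All matches (sorted): [[2,0],[2,3],[3,1],[6,0],[7,1],[7,2],[9,0],[9,3],[11,0],[11,3],[16,5],[17,0],[17,3],[18,1],[21,0],[21,7],[22,0],[23,0],[24,1],[27,0],[28,1],[28,2],[32,5],[36,5],[38,0],[38,3],[39,0],[40,0],[41,1],[43,0],[43,6],[43,7],[44,1],[46,0],[46,3],[48,0],[48,3],[49,1],[50,0],[51,4],[55,5],[57,0],[62,5],[63,0],[63,3],[65,0],[65,3],[66,1],[67,0]]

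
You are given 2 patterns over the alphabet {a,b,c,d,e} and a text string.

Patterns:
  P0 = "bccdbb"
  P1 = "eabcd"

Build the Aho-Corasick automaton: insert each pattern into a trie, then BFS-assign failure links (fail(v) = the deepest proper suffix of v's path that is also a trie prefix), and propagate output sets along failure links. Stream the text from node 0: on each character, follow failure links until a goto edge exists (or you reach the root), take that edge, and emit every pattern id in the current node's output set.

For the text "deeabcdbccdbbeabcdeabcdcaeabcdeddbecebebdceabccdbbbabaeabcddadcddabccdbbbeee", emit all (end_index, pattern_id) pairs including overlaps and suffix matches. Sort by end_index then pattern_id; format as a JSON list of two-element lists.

Build automaton:
Trie nodes:
  0='ε' goto b→1 e→7
  1='b' goto c→2
  2='bc' goto c→3
  3='bcc' goto d→4
  4='bccd' goto b→5
  5='bccdb' goto b→6
  6='bccdbb' goto ·  ←P0
  7='e' goto a→8
  8='ea' goto b→9
  9='eab' goto c→10
  10='eabc' goto d→11
  11='eabcd' goto ·  ←P1

BFS fail/out derivation:
  n1('b'): parent n0 fail=0; on 'b' 0 → fail=0;  out ∅∪∅=∅
  n7('e'): parent n0 fail=0; on 'e' 0 → fail=0;  out ∅∪∅=∅
  n2('bc'): parent n1 fail=0; on 'c' 0 → fail=0;  out ∅∪∅=∅
  n8('ea'): parent n7 fail=0; on 'a' 0 → fail=0;  out ∅∪∅=∅
  n3('bcc'): parent n2 fail=0; on 'c' 0 → fail=0;  out ∅∪∅=∅
  n9('eab'): parent n8 fail=0; on 'b' 0 → fail=1;  out ∅∪∅=∅
  n4('bccd'): parent n3 fail=0; on 'd' 0 → fail=0;  out ∅∪∅=∅
  n10('eabc'): parent n9 fail=1; on 'c' 1 → fail=2;  out ∅∪∅=∅
  n5('bccdb'): parent n4 fail=0; on 'b' 0 → fail=1;  out ∅∪∅=∅
  n11('eabcd'): parent n10 fail=2; on 'd' 2→0 → fail=0;  out {1}∪∅={1}
  n6('bccdbb'): parent n5 fail=1; on 'b' 1→0 → fail=1;  out {0}∪∅={0}

Scan:
pos 0 'd': at 0
pos 1 'e': at 7
pos 2 'e': at 7 (via fail)
pos 3 'a': at 8
pos 4 'b': at 9
pos 5 'c': at 10
pos 6 'd': at 11  → match P1@[2:6]
pos 7 'b': at 1 (via fail)
pos 8 'c': at 2
pos 9 'c': at 3
pos 10 'd': at 4
pos 11 'b': at 5
pos 12 'b': at 6  → match P0@[7:12]
pos 13 'e': at 7 (via fail)
pos 14 'a': at 8
pos 15 'b': at 9
pos 16 'c': at 10
pos 17 'd': at 11  → match P1@[13:17]
pos 18 'e': at 7 (via fail)
pos 19 'a': at 8
pos 20 'b': at 9
pos 21 'c': at 10
pos 22 'd': at 11  → match P1@[18:22]
pos 23 'c': at 0 (via fail)
pos 24 'a': at 0
pos 25 'e': at 7
pos 26 'a': at 8
pos 27 'b': at 9
pos 28 'c': at 10
pos 29 'd': at 11  → match P1@[25:29]
pos 30 'e': at 7 (via fail)
pos 31 'd': at 0 (via fail)
pos 32 'd': at 0
pos 33 'b': at 1
pos 34 'e': at 7 (via fail)
pos 35 'c': at 0 (via fail)
pos 36 'e': at 7
pos 37 'b': at 1 (via fail)
pos 38 'e': at 7 (via fail)
pos 39 'b': at 1 (via fail)
pos 40 'd': at 0 (via fail)
pos 41 'c': at 0
pos 42 'e': at 7
pos 43 'a': at 8
pos 44 'b': at 9
pos 45 'c': at 10
pos 46 'c': at 3 (via fail)
pos 47 'd': at 4
pos 48 'b': at 5
pos 49 'b': at 6  → match P0@[44:49]
pos 50 'b': at 1 (via fail)
pos 51 'a': at 0 (via fail)
pos 52 'b': at 1
pos 53 'a': at 0 (via fail)
pos 54 'e': at 7
pos 55 'a': at 8
pos 56 'b': at 9
pos 57 'c': at 10
pos 58 'd': at 11  → match P1@[54:58]
pos 59 'd': at 0 (via fail)
pos 60 'a': at 0
pos 61 'd': at 0
pos 62 'c': at 0
pos 63 'd': at 0
pos 64 'd': at 0
pos 65 'a': at 0
pos 66 'b': at 1
pos 67 'c': at 2
pos 68 'c': at 3
pos 69 'd': at 4
pos 70 'b': at 5
pos 71 'b': at 6  → match P0@[66:71]
pos 72 'b': at 1 (via fail)
pos 73 'e': at 7 (via fail)
pos 74 'e': at 7 (via fail)
pos 75 'e': at 7 (via fail)

Result: [[6,1],[12,0],[17,1],[22,1],[29,1],[49,0],[58,1],[71,0]]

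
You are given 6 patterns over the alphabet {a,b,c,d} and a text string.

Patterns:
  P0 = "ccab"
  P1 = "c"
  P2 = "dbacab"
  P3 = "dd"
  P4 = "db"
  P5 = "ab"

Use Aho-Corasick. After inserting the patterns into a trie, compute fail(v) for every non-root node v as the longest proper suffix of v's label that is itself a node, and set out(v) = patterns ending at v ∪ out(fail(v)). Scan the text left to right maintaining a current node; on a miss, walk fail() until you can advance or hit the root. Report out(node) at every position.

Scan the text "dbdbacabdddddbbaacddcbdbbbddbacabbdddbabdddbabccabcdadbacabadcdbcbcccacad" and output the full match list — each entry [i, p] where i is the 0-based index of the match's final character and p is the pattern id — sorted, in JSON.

Build:
Trie (insert patterns):
  n0 'ε': a→12 c→1 d→5
  n1 'c': c→2  ←P1
  n2 'cc': a→3
  n3 'cca': b→4
  n4 'ccab': ·  ←P0
  n5 'd': b→6 d→11
  n6 'db': a→7  ←P4
  n7 'dba': c→8
  n8 'dbac': a→9
  n9 'dbaca': b→10
  n10 'dbacab': ·  ←P2
  n11 'dd': ·  ←P3
  n12 'a': b→13
  n13 'ab': ·  ←P5

BFS fail/out derivation:
  fail(1) 'c': from fail(0)=0 chase 'c': 0 ⇒ 0;  out={1}∪out(0)={1}
  fail(5) 'd': from fail(0)=0 chase 'd': 0 ⇒ 0;  out=∅∪out(0)=∅
  fail(12) 'a': from fail(0)=0 chase 'a': 0 ⇒ 0;  out=∅∪out(0)=∅
  fail(2) 'cc': from fail(1)=0 chase 'c': 0 ⇒ 1;  out=∅∪out(1)={1}
  fail(6) 'db': from fail(5)=0 chase 'b': 0 ⇒ 0;  out={4}∪out(0)={4}
  fail(11) 'dd': from fail(5)=0 chase 'd': 0 ⇒ 5;  out={3}∪out(5)={3}
  fail(13) 'ab': from fail(12)=0 chase 'b': 0 ⇒ 0;  out={5}∪out(0)={5}
  fail(3) 'cca': from fail(2)=1 chase 'a': 1→0 ⇒ 12;  out=∅∪out(12)=∅
  fail(7) 'dba': from fail(6)=0 chase 'a': 0 ⇒ 12;  out=∅∪out(12)=∅
  fail(4) 'ccab': from fail(3)=12 chase 'b': 12 ⇒ 13;  out={0}∪out(13)={0,5}
  fail(8) 'dbac': from fail(7)=12 chase 'c': 12→0 ⇒ 1;  out=∅∪out(1)={1}
  fail(9) 'dbaca': from fail(8)=1 chase 'a': 1→0 ⇒ 12;  out=∅∪out(12)=∅
  fail(10) 'dbacab': from fail(9)=12 chase 'b': 12 ⇒ 13;  out={2}∪out(13)={2,5}

Text stream:
pos 0 'd': at 5
pos 1 'b': at 6  → match P4@[0:1]
pos 2 'd': at 5 (via fail)
pos 3 'b': at 6  → match P4@[2:3]
pos 4 'a': at 7
pos 5 'c': at 8  → match P1@[5:5]
pos 6 'a': at 9
pos 7 'b': at 10  → match P2@[2:7],P5@[6:7]
pos 8 'd': at 5 (via fail)
pos 9 'd': at 11  → match P3@[8:9]
pos 10 'd': at 11 (via fail)  → match P3@[9:10]
pos 11 'd': at 11 (via fail)  → match P3@[10:11]
pos 12 'd': at 11 (via fail)  → match P3@[11:12]
pos 13 'b': at 6 (via fail)  → match P4@[12:13]
pos 14 'b': at 0 (via fail)
pos 15 'a': at 12
pos 16 'a': at 12 (via fail)
pos 17 'c': at 1 (via fail)  → match P1@[17:17]
pos 18 'd': at 5 (via fail)
pos 19 'd': at 11  → match P3@[18:19]
pos 20 'c': at 1 (via fail)  → match P1@[20:20]
pos 21 'b': at 0 (via fail)
pos 22 'd': at 5
pos 23 'b': at 6  → match P4@[22:23]
pos 24 'b': at 0 (via fail)
pos 25 'b': at 0
pos 26 'd': at 5
pos 27 'd': at 11  → match P3@[26:27]
pos 28 'b': at 6 (via fail)  → match P4@[27:28]
pos 29 'a': at 7
pos 30 'c': at 8  → match P1@[30:30]
pos 31 'a': at 9
pos 32 'b': at 10  → match P2@[27:32],P5@[31:32]
pos 33 'b': at 0 (via fail)
pos 34 'd': at 5
pos 35 'd': at 11  → match P3@[34:35]
pos 36 'd': at 11 (via fail)  → match P3@[35:36]
pos 37 'b': at 6 (via fail)  → match P4@[36:37]
pos 38 'a': at 7
pos 39 'b': at 13 (via fail)  → match P5@[38:39]
pos 40 'd': at 5 (via fail)
pos 41 'd': at 11  → match P3@[40:41]
pos 42 'd': at 11 (via fail)  → match P3@[41:42]
pos 43 'b': at 6 (via fail)  → match P4@[42:43]
pos 44 'a': at 7
pos 45 'b': at 13 (via fail)  → match P5@[44:45]
pos 46 'c': at 1 (via fail)  → match P1@[46:46]
pos 47 'c': at 2  → match P1@[47:47]
pos 48 'a': at 3
pos 49 'b': at 4  → match P0@[46:49],P5@[48:49]
pos 50 'c': at 1 (via fail)  → match P1@[50:50]
pos 51 'd': at 5 (via fail)
pos 52 'a': at 12 (via fail)
pos 53 'd': at 5 (via fail)
pos 54 'b': at 6  → match P4@[53:54]
pos 55 'a': at 7
pos 56 'c': at 8  → match P1@[56:56]
pos 57 'a': at 9
pos 58 'b': at 10  → match P2@[53:58],P5@[57:58]
pos 59 'a': at 12 (via fail)
pos 60 'd': at 5 (via fail)
pos 61 'c': at 1 (via fail)  → match P1@[61:61]
pos 62 'd': at 5 (via fail)
pos 63 'b': at 6  → match P4@[62:63]
pos 64 'c': at 1 (via fail)  → match P1@[64:64]
pos 65 'b': at 0 (via fail)
pos 66 'c': at 1  → match P1@[66:66]
pos 67 'c': at 2  → match P1@[67:67]
pos 68 'c': at 2 (via fail)  → match P1@[68:68]
pos 69 'a': at 3
pos 70 'c': at 1 (via fail)  → match P1@[70:70]
pos 71 'a': at 12 (via fail)
pos 72 'd': at 5 (via fail)

Result: [[1,4],[3,4],[5,1],[7,2],[7,5],[9,3],[10,3],[11,3],[12,3],[13,4],[17,1],[19,3],[20,1],[23,4],[27,3],[28,4],[30,1],[32,2],[32,5],[35,3],[36,3],[37,4],[39,5],[41,3],[42,3],[43,4],[45,5],[46,1],[47,1],[49,0],[49,5],[50,1],[54,4],[56,1],[58,2],[58,5],[61,1],[63,4],[64,1],[66,1],[67,1],[68,1],[70,1]]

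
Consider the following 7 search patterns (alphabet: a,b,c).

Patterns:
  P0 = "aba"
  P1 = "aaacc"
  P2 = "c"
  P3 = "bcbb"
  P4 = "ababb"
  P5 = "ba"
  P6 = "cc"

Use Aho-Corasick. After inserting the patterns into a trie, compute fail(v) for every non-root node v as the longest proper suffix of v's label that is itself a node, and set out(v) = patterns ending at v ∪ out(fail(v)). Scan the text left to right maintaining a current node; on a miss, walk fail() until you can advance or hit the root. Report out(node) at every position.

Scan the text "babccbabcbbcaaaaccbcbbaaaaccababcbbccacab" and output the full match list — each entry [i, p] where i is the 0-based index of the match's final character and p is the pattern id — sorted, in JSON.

Construct AC machine:
Trie nodes:
  n0 'ε': a→1 b→9 c→8
  n1 'a': a→4 b→2
  n2 'ab': a→3
  n3 'aba': b→13  [P0 ends]
  n4 'aa': a→5
  n5 'aaa': c→6
  n6 'aaac': c→7
  n7 'aaacc': ·  [P1 ends]
  n8 'c': c→16  [P2 ends]
  n9 'b': a→15 c→10
  n10 'bc': b→11
  n11 'bcb': b→12
  n12 'bcbb': ·  [P3 ends]
  n13 'abab': b→14
  n14 'ababb': ·  [P4 ends]
  n15 'ba': ·  [P5 ends]
  n16 'cc': ·  [P6 ends]

BFS fail/out derivation:
  n1('a'): parent n0 fail=0; on 'a' 0 → fail=0;  out ∅∪∅=∅
  n8('c'): parent n0 fail=0; on 'c' 0 → fail=0;  out {2}∪∅={2}
  n9('b'): parent n0 fail=0; on 'b' 0 → fail=0;  out ∅∪∅=∅
  n2('ab'): parent n1 fail=0; on 'b' 0 → fail=9;  out ∅∪∅=∅
  n4('aa'): parent n1 fail=0; on 'a' 0 → fail=1;  out ∅∪∅=∅
  n10('bc'): parent n9 fail=0; on 'c' 0 → fail=8;  out ∅∪{2}={2}
  n15('ba'): parent n9 fail=0; on 'a' 0 → fail=1;  out {5}∪∅={5}
  n16('cc'): parent n8 fail=0; on 'c' 0 → fail=8;  out {6}∪{2}={2,6}
  n3('aba'): parent n2 fail=9; on 'a' 9 → fail=15;  out {0}∪{5}={0,5}
  n5('aaa'): parent n4 fail=1; on 'a' 1 → fail=4;  out ∅∪∅=∅
  n11('bcb'): parent n10 fail=8; on 'b' 8→0 → fail=9;  out ∅∪∅=∅
  n6('aaac'): parent n5 fail=4; on 'c' 4→1→0 → fail=8;  out ∅∪{2}={2}
  n12('bcbb'): parent n11 fail=9; on 'b' 9→0 → fail=9;  out {3}∪∅={3}
  n13('abab'): parent n3 fail=15; on 'b' 15→1 → fail=2;  out ∅∪∅=∅
  n7('aaacc'): parent n6 fail=8; on 'c' 8 → fail=16;  out {1}∪{2,6}={1,2,6}
  n14('ababb'): parent n13 fail=2; on 'b' 2→9→0 → fail=9;  out {4}∪∅={4}

Run:
pos 0 'b': at 9
pos 1 'a': at 15  emit P5@[0:1]
pos 2 'b': at 2 (via fail)
pos 3 'c': at 10 (via fail)  emit P2@[3:3]
pos 4 'c': at 16 (via fail)  emit P2@[4:4],P6@[3:4]
pos 5 'b': at 9 (via fail)
pos 6 'a': at 15  emit P5@[5:6]
pos 7 'b': at 2 (via fail)
pos 8 'c': at 10 (via fail)  emit P2@[8:8]
pos 9 'b': at 11
pos 10 'b': at 12  emit P3@[7:10]
pos 11 'c': at 10 (via fail)  emit P2@[11:11]
pos 12 'a': at 1 (via fail)
pos 13 'a': at 4
pos 14 'a': at 5
pos 15 'a': at 5 (via fail)
pos 16 'c': at 6  emit P2@[16:16]
pos 17 'c': at 7  emit P1@[13:17],P2@[17:17],P6@[16:17]
pos 18 'b': at 9 (via fail)
pos 19 'c': at 10  emit P2@[19:19]
pos 20 'b': at 11
pos 21 'b': at 12  emit P3@[18:21]
pos 22 'a': at 15 (via fail)  emit P5@[21:22]
pos 23 'a': at 4 (via fail)
pos 24 'a': at 5
pos 25 'a': at 5 (via fail)
pos 26 'c': at 6  emit P2@[26:26]
pos 27 'c': at 7  emit P1@[23:27],P2@[27:27],P6@[26:27]
pos 28 'a': at 1 (via fail)
pos 29 'b': at 2
pos 30 'a': at 3  emit P0@[28:30],P5@[29:30]
pos 31 'b': at 13
pos 32 'c': at 10 (via fail)  emit P2@[32:32]
pos 33 'b': at 11
pos 34 'b': at 12  emit P3@[31:34]
pos 35 'c': at 10 (via fail)  emit P2@[35:35]
pos 36 'c': at 16 (via fail)  emit P2@[36:36],P6@[35:36]
pos 37 'a': at 1 (via fail)
pos 38 'c': at 8 (via fail)  emit P2@[38:38]
pos 39 'a': at 1 (via fail)
pos 40 'b': at 2

Result: [[1,5],[3,2],[4,2],[4,6],[6,5],[8,2],[10,3],[11,2],[16,2],[17,1],[17,2],[17,6],[19,2],[21,3],[22,5],[26,2],[27,1],[27,2],[27,6],[30,0],[30,5],[32,2],[34,3],[35,2],[36,2],[36,6],[38,2]]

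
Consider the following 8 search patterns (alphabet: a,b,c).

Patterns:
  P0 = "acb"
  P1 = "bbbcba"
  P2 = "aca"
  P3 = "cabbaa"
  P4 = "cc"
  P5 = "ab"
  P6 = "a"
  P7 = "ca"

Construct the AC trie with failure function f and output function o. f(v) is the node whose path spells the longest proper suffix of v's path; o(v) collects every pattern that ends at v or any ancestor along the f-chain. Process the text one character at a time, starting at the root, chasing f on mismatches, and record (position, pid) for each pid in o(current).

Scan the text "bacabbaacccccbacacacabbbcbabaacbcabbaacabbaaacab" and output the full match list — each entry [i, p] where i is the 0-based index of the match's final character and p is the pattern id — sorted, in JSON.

Build automaton:
Trie (insert patterns):
  0='ε' goto a→1 b→4 c→11
  1='a' goto b→18 c→2  ←P6
  2='ac' goto a→10 b→3
  3='acb' goto ·  ←P0
  4='b' goto b→5
  5='bb' goto b→6
  6='bbb' goto c→7
  7='bbbc' goto b→8
  8='bbbcb' goto a→9
  9='bbbcba' goto ·  ←P1
  10='aca' goto ·  ←P2
  11='c' goto a→12 c→17
  12='ca' goto b→13  ←P7
  13='cab' goto b→14
  14='cabb' goto a→15
  15='cabba' goto a→16
  16='cabbaa' goto ·  ←P3
  17='cc' goto ·  ←P4
  18='ab' goto ·  ←P5

Failure links (BFS by depth):
  fail(1) 'a': from fail(0)=0 chase 'a': 0 ⇒ 0;  out={6}∪out(0)={6}
  fail(4) 'b': from fail(0)=0 chase 'b': 0 ⇒ 0;  out=∅∪out(0)=∅
  fail(11) 'c': from fail(0)=0 chase 'c': 0 ⇒ 0;  out=∅∪out(0)=∅
  fail(2) 'ac': from fail(1)=0 chase 'c': 0 ⇒ 11;  out=∅∪out(11)=∅
  fail(5) 'bb': from fail(4)=0 chase 'b': 0 ⇒ 4;  out=∅∪out(4)=∅
  fail(12) 'ca': from fail(11)=0 chase 'a': 0 ⇒ 1;  out={7}∪out(1)={6,7}
  fail(17) 'cc': from fail(11)=0 chase 'c': 0 ⇒ 11;  out={4}∪out(11)={4}
  fail(18) 'ab': from fail(1)=0 chase 'b': 0 ⇒ 4;  out={5}∪out(4)={5}
  fail(3) 'acb': from fail(2)=11 chase 'b': 11→0 ⇒ 4;  out={0}∪out(4)={0}
  fail(6) 'bbb': from fail(5)=4 chase 'b': 4 ⇒ 5;  out=∅∪out(5)=∅
  fail(10) 'aca': from fail(2)=11 chase 'a': 11 ⇒ 12;  out={2}∪out(12)={2,6,7}
  fail(13) 'cab': from fail(12)=1 chase 'b': 1 ⇒ 18;  out=∅∪out(18)={5}
  fail(7) 'bbbc': from fail(6)=5 chase 'c': 5→4→0 ⇒ 11;  out=∅∪out(11)=∅
  fail(14) 'cabb': from fail(13)=18 chase 'b': 18→4 ⇒ 5;  out=∅∪out(5)=∅
  fail(8) 'bbbcb': from fail(7)=11 chase 'b': 11→0 ⇒ 4;  out=∅∪out(4)=∅
  fail(15) 'cabba': from fail(14)=5 chase 'a': 5→4→0 ⇒ 1;  out=∅∪out(1)={6}
  fail(9) 'bbbcba': from fail(8)=4 chase 'a': 4→0 ⇒ 1;  out={1}∪out(1)={1,6}
  fail(16) 'cabbaa': from fail(15)=1 chase 'a': 1→0 ⇒ 1;  out={3}∪out(1)={3,6}

Text stream:
i=0 'b': node 0→4
i=1 'a': node 4→1 (via fail)  emit P6@[1:1]
i=2 'c': node 1→2
i=3 'a': node 2→10  emit P2@[1:3],P6@[3:3],P7@[2:3]
i=4 'b': node 10→13 (via fail)  emit P5@[3:4]
i=5 'b': node 13→14
i=6 'a': node 14→15  emit P6@[6:6]
i=7 'a': node 15→16  emit P3@[2:7],P6@[7:7]
i=8 'c': node 16→2 (via fail)
i=9 'c': node 2→17 (via fail)  emit P4@[8:9]
i=10 'c': node 17→17 (via fail)  emit P4@[9:10]
i=11 'c': node 17→17 (via fail)  emit P4@[10:11]
i=12 'c': node 17→17 (via fail)  emit P4@[11:12]
i=13 'b': node 17→4 (via fail)
i=14 'a': node 4→1 (via fail)  emit P6@[14:14]
i=15 'c': node 1→2
i=16 'a': node 2→10  emit P2@[14:16],P6@[16:16],P7@[15:16]
i=17 'c': node 10→2 (via fail)
i=18 'a': node 2→10  emit P2@[16:18],P6@[18:18],P7@[17:18]
i=19 'c': node 10→2 (via fail)
i=20 'a': node 2→10  emit P2@[18:20],P6@[20:20],P7@[19:20]
i=21 'b': node 10→13 (via fail)  emit P5@[20:21]
i=22 'b': node 13→14
i=23 'b': node 14→6 (via fail)
i=24 'c': node 6→7
i=25 'b': node 7→8
i=26 'a': node 8→9  emit P1@[21:26],P6@[26:26]
i=27 'b': node 9→18 (via fail)  emit P5@[26:27]
i=28 'a': node 18→1 (via fail)  emit P6@[28:28]
i=29 'a': node 1→1 (via fail)  emit P6@[29:29]
i=30 'c': node 1→2
i=31 'b': node 2→3  emit P0@[29:31]
i=32 'c': node 3→11 (via fail)
i=33 'a': node 11→12  emit P6@[33:33],P7@[32:33]
i=34 'b': node 12→13  emit P5@[33:34]
i=35 'b': node 13→14
i=36 'a': node 14→15  emit P6@[36:36]
i=37 'a': node 15→16  emit P3@[32:37],P6@[37:37]
i=38 'c': node 16→2 (via fail)
i=39 'a': node 2→10  emit P2@[37:39],P6@[39:39],P7@[38:39]
i=40 'b': node 10→13 (via fail)  emit P5@[39:40]
i=41 'b': node 13→14
i=42 'a': node 14→15  emit P6@[42:42]
i=43 'a': node 15→16  emit P3@[38:43],P6@[43:43]
i=44 'a': node 16→1 (via fail)  emit P6@[44:44]
i=45 'c': node 1→2
i=46 'a': node 2→10  emit P2@[44:46],P6@[46:46],P7@[45:46]
i=47 'b': node 10→13 (via fail)  emit P5@[46:47]

Matches: [[1,6],[3,2],[3,6],[3,7],[4,5],[6,6],[7,3],[7,6],[9,4],[10,4],[11,4],[12,4],[14,6],[16,2],[16,6],[16,7],[18,2],[18,6],[18,7],[20,2],[20,6],[20,7],[21,5],[26,1],[26,6],[27,5],[28,6],[29,6],[31,0],[33,6],[33,7],[34,5],[36,6],[37,3],[37,6],[39,2],[39,6],[39,7],[40,5],[42,6],[43,3],[43,6],[44,6],[46,2],[46,6],[46,7],[47,5]]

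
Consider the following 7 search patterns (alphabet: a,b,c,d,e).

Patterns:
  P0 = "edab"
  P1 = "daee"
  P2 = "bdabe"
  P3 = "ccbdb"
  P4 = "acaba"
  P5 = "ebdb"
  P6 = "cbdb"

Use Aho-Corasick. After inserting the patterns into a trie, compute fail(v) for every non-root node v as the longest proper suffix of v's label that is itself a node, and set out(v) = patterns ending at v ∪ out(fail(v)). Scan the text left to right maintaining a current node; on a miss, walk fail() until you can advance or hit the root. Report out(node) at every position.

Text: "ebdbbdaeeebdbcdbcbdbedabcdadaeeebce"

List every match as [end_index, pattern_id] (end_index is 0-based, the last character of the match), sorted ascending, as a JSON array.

Build:
Trie nodes:
  0='ε' goto a→19 b→9 c→14 d→5 e→1
  1='e' goto b→24 d→2
  2='ed' goto a→3
  3='eda' goto b→4
  4='edab' goto ·  [P0 ends]
  5='d' goto a→6
  6='da' goto e→7
  7='dae' goto e→8
  8='daee' goto ·  [P1 ends]
  9='b' goto d→10
  10='bd' goto a→11
  11='bda' goto b→12
  12='bdab' goto e→13
  13='bdabe' goto ·  [P2 ends]
  14='c' goto b→27 c→15
  15='cc' goto b→16
  16='ccb' goto d→17
  17='ccbd' goto b→18
  18='ccbdb' goto ·  [P3 ends]
  19='a' goto c→20
  20='ac' goto a→21
  21='aca' goto b→22
  22='acab' goto a→23
  23='acaba' goto ·  [P4 ends]
  24='eb' goto d→25
  25='ebd' goto b→26
  26='ebdb' goto ·  [P5 ends]
  27='cb' goto d→28
  28='cbd' goto b→29
  29='cbdb' goto ·  [P6 ends]

BFS fail/out derivation:
  fail(1) 'e': from fail(0)=0 chase 'e': 0 ⇒ 0;  out=∅∪out(0)=∅
  fail(5) 'd': from fail(0)=0 chase 'd': 0 ⇒ 0;  out=∅∪out(0)=∅
  fail(9) 'b': from fail(0)=0 chase 'b': 0 ⇒ 0;  out=∅∪out(0)=∅
  fail(14) 'c': from fail(0)=0 chase 'c': 0 ⇒ 0;  out=∅∪out(0)=∅
  fail(19) 'a': from fail(0)=0 chase 'a': 0 ⇒ 0;  out=∅∪out(0)=∅
  fail(2) 'ed': from fail(1)=0 chase 'd': 0 ⇒ 5;  out=∅∪out(5)=∅
  fail(6) 'da': from fail(5)=0 chase 'a': 0 ⇒ 19;  out=∅∪out(19)=∅
  fail(10) 'bd': from fail(9)=0 chase 'd': 0 ⇒ 5;  out=∅∪out(5)=∅
  fail(15) 'cc': from fail(14)=0 chase 'c': 0 ⇒ 14;  out=∅∪out(14)=∅
  fail(20) 'ac': from fail(19)=0 chase 'c': 0 ⇒ 14;  out=∅∪out(14)=∅
  fail(24) 'eb': from fail(1)=0 chase 'b': 0 ⇒ 9;  out=∅∪out(9)=∅
  fail(27) 'cb': from fail(14)=0 chase 'b': 0 ⇒ 9;  out=∅∪out(9)=∅
  fail(3) 'eda': from fail(2)=5 chase 'a': 5 ⇒ 6;  out=∅∪out(6)=∅
  fail(7) 'dae': from fail(6)=19 chase 'e': 19→0 ⇒ 1;  out=∅∪out(1)=∅
  fail(11) 'bda': from fail(10)=5 chase 'a': 5 ⇒ 6;  out=∅∪out(6)=∅
  fail(16) 'ccb': from fail(15)=14 chase 'b': 14 ⇒ 27;  out=∅∪out(27)=∅
  fail(21) 'aca': from fail(20)=14 chase 'a': 14→0 ⇒ 19;  out=∅∪out(19)=∅
  fail(25) 'ebd': from fail(24)=9 chase 'd': 9 ⇒ 10;  out=∅∪out(10)=∅
  fail(28) 'cbd': from fail(27)=9 chase 'd': 9 ⇒ 10;  out=∅∪out(10)=∅
  fail(4) 'edab': from fail(3)=6 chase 'b': 6→19→0 ⇒ 9;  out={0}∪out(9)={0}
  fail(8) 'daee': from fail(7)=1 chase 'e': 1→0 ⇒ 1;  out={1}∪out(1)={1}
  fail(12) 'bdab': from fail(11)=6 chase 'b': 6→19→0 ⇒ 9;  out=∅∪out(9)=∅
  fail(17) 'ccbd': from fail(16)=27 chase 'd': 27 ⇒ 28;  out=∅∪out(28)=∅
  fail(22) 'acab': from fail(21)=19 chase 'b': 19→0 ⇒ 9;  out=∅∪out(9)=∅
  fail(26) 'ebdb': from fail(25)=10 chase 'b': 10→5→0 ⇒ 9;  out={5}∪out(9)={5}
  fail(29) 'cbdb': from fail(28)=10 chase 'b': 10→5→0 ⇒ 9;  out={6}∪out(9)={6}
  fail(13) 'bdabe': from fail(12)=9 chase 'e': 9→0 ⇒ 1;  out={2}∪out(1)={2}
  fail(18) 'ccbdb': from fail(17)=28 chase 'b': 28 ⇒ 29;  out={3}∪out(29)={3,6}
  fail(23) 'acaba': from fail(22)=9 chase 'a': 9→0 ⇒ 19;  out={4}∪out(19)={4}

Scan:
i=0 'e': node 0→1
i=1 'b': node 1→24
i=2 'd': node 24→25
i=3 'b': node 25→26  ** P5@[0:3]
i=4 'b': node 26→9 ·f
i=5 'd': node 9→10
i=6 'a': node 10→11
i=7 'e': node 11→7 ·f
i=8 'e': node 7→8  ** P1@[5:8]
i=9 'e': node 8→1 ·f
i=10 'b': node 1→24
i=11 'd': node 24→25
i=12 'b': node 25→26  ** P5@[9:12]
i=13 'c': node 26→14 ·f
i=14 'd': node 14→5 ·f
i=15 'b': node 5→9 ·f
i=16 'c': node 9→14 ·f
i=17 'b': node 14→27
i=18 'd': node 27→28
i=19 'b': node 28→29  ** P6@[16:19]
i=20 'e': node 29→1 ·f
i=21 'd': node 1→2
i=22 'a': node 2→3
i=23 'b': node 3→4  ** P0@[20:23]
i=24 'c': node 4→14 ·f
i=25 'd': node 14→5 ·f
i=26 'a': node 5→6
i=27 'd': node 6→5 ·f
i=28 'a': node 5→6
i=29 'e': node 6→7
i=30 'e': node 7→8  ** P1@[27:30]
i=31 'e': node 8→1 ·f
i=32 'b': node 1→24
i=33 'c': node 24→14 ·f
i=34 'e': node 14→1 ·f

All matches (sorted): [[3,5],[8,1],[12,5],[19,6],[23,0],[30,1]]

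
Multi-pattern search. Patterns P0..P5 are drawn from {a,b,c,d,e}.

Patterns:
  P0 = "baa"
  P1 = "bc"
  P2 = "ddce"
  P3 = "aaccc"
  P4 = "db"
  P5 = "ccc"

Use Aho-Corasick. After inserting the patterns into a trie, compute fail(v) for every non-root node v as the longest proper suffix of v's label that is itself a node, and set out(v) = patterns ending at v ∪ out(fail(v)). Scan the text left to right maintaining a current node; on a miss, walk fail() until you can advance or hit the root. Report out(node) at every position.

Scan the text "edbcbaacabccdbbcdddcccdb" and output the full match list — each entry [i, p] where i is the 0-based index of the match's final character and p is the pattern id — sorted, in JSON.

Construct AC machine:
Trie nodes:
  0='ε' goto a→9 b→1 c→15 d→5
  1='b' goto a→2 c→4
  2='ba' goto a→3
  3='baa' goto ·  ←P0
  4='bc' goto ·  ←P1
  5='d' goto b→14 d→6
  6='dd' goto c→7
  7='ddc' goto e→8
  8='ddce' goto ·  ←P2
  9='a' goto a→10
  10='aa' goto c→11
  11='aac' goto c→12
  12='aacc' goto c→13
  13='aaccc' goto ·  ←P3
  14='db' goto ·  ←P4
  15='c' goto c→16
  16='cc' goto c→17
  17='ccc' goto ·  ←P5

BFS fail/out derivation:
  fail(1) 'b': from fail(0)=0 chase 'b': 0 ⇒ 0;  out=∅∪out(0)=∅
  fail(5) 'd': from fail(0)=0 chase 'd': 0 ⇒ 0;  out=∅∪out(0)=∅
  fail(9) 'a': from fail(0)=0 chase 'a': 0 ⇒ 0;  out=∅∪out(0)=∅
  fail(15) 'c': from fail(0)=0 chase 'c': 0 ⇒ 0;  out=∅∪out(0)=∅
  fail(2) 'ba': from fail(1)=0 chase 'a': 0 ⇒ 9;  out=∅∪out(9)=∅
  fail(4) 'bc': from fail(1)=0 chase 'c': 0 ⇒ 15;  out={1}∪out(15)={1}
  fail(6) 'dd': from fail(5)=0 chase 'd': 0 ⇒ 5;  out=∅∪out(5)=∅
  fail(10) 'aa': from fail(9)=0 chase 'a': 0 ⇒ 9;  out=∅∪out(9)=∅
  fail(14) 'db': from fail(5)=0 chase 'b': 0 ⇒ 1;  out={4}∪out(1)={4}
  fail(16) 'cc': from fail(15)=0 chase 'c': 0 ⇒ 15;  out=∅∪out(15)=∅
  fail(3) 'baa': from fail(2)=9 chase 'a': 9 ⇒ 10;  out={0}∪out(10)={0}
  fail(7) 'ddc': from fail(6)=5 chase 'c': 5→0 ⇒ 15;  out=∅∪out(15)=∅
  fail(11) 'aac': from fail(10)=9 chase 'c': 9→0 ⇒ 15;  out=∅∪out(15)=∅
  fail(17) 'ccc': from fail(16)=15 chase 'c': 15 ⇒ 16;  out={5}∪out(16)={5}
  fail(8) 'ddce': from fail(7)=15 chase 'e': 15→0 ⇒ 0;  out={2}∪out(0)={2}
  fail(12) 'aacc': from fail(11)=15 chase 'c': 15 ⇒ 16;  out=∅∪out(16)=∅
  fail(13) 'aaccc': from fail(12)=16 chase 'c': 16 ⇒ 17;  out={3}∪out(17)={3,5}

Text stream:
i=0 'e': node 0→0
i=1 'd': node 0→5
i=2 'b': node 5→14  → match P4@[1:2]
i=3 'c': node 14→4 (fail-walked)  → match P1@[2:3]
i=4 'b': node 4→1 (fail-walked)
i=5 'a': node 1→2
i=6 'a': node 2→3  → match P0@[4:6]
i=7 'c': node 3→11 (fail-walked)
i=8 'a': node 11→9 (fail-walked)
i=9 'b': node 9→1 (fail-walked)
i=10 'c': node 1→4  → match P1@[9:10]
i=11 'c': node 4→16 (fail-walked)
i=12 'd': node 16→5 (fail-walked)
i=13 'b': node 5→14  → match P4@[12:13]
i=14 'b': node 14→1 (fail-walked)
i=15 'c': node 1→4  → match P1@[14:15]
i=16 'd': node 4→5 (fail-walked)
i=17 'd': node 5→6
i=18 'd': node 6→6 (fail-walked)
i=19 'c': node 6→7
i=20 'c': node 7→16 (fail-walked)
i=21 'c': node 16→17  → match P5@[19:21]
i=22 'd': node 17→5 (fail-walked)
i=23 'b': node 5→14  → match P4@[22:23]

All matches (sorted): [[2,4],[3,1],[6,0],[10,1],[13,4],[15,1],[21,5],[23,4]]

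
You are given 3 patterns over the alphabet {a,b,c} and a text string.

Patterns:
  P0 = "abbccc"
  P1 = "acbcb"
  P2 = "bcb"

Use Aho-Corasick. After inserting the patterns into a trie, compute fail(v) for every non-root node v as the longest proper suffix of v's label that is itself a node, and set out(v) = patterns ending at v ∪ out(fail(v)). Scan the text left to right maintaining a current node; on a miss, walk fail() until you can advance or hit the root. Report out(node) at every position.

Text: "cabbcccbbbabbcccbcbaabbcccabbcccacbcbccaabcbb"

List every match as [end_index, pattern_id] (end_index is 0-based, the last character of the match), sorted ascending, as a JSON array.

Build automaton:
Trie (insert patterns):
  0='ε' goto a→1 b→11
  1='a' goto b→2 c→7
  2='ab' goto b→3
  3='abb' goto c→4
  4='abbc' goto c→5
  5='abbcc' goto c→6
  6='abbccc' goto ·  ←P0
  7='ac' goto b→8
  8='acb' goto c→9
  9='acbc' goto b→10
  10='acbcb' goto ·  ←P1
  11='b' goto c→12
  12='bc' goto b→13
  13='bcb' goto ·  ←P2

BFS fail/out derivation:
  fail(1) 'a': from fail(0)=0 chase 'a': 0 ⇒ 0;  out=∅∪out(0)=∅
  fail(11) 'b': from fail(0)=0 chase 'b': 0 ⇒ 0;  out=∅∪out(0)=∅
  fail(2) 'ab': from fail(1)=0 chase 'b': 0 ⇒ 11;  out=∅∪out(11)=∅
  fail(7) 'ac': from fail(1)=0 chase 'c': 0 ⇒ 0;  out=∅∪out(0)=∅
  fail(12) 'bc': from fail(11)=0 chase 'c': 0 ⇒ 0;  out=∅∪out(0)=∅
  fail(3) 'abb': from fail(2)=11 chase 'b': 11→0 ⇒ 11;  out=∅∪out(11)=∅
  fail(8) 'acb': from fail(7)=0 chase 'b': 0 ⇒ 11;  out=∅∪out(11)=∅
  fail(13) 'bcb': from fail(12)=0 chase 'b': 0 ⇒ 11;  out={2}∪out(11)={2}
  fail(4) 'abbc': from fail(3)=11 chase 'c': 11 ⇒ 12;  out=∅∪out(12)=∅
  fail(9) 'acbc': from fail(8)=11 chase 'c': 11 ⇒ 12;  out=∅∪out(12)=∅
  fail(5) 'abbcc': from fail(4)=12 chase 'c': 12→0 ⇒ 0;  out=∅∪out(0)=∅
  fail(10) 'acbcb': from fail(9)=12 chase 'b': 12 ⇒ 13;  out={1}∪out(13)={1,2}
  fail(6) 'abbccc': from fail(5)=0 chase 'c': 0 ⇒ 0;  out={0}∪out(0)={0}

Scan:
i=0 'c': node 0→0
i=1 'a': node 0→1
i=2 'b': node 1→2
i=3 'b': node 2→3
i=4 'c': node 3→4
i=5 'c': node 4→5
i=6 'c': node 5→6  ** P0@[1:6]
i=7 'b': node 6→11 (via fail)
i=8 'b': node 11→11 (via fail)
i=9 'b': node 11→11 (via fail)
i=10 'a': node 11→1 (via fail)
i=11 'b': node 1→2
i=12 'b': node 2→3
i=13 'c': node 3→4
i=14 'c': node 4→5
i=15 'c': node 5→6  ** P0@[10:15]
i=16 'b': node 6→11 (via fail)
i=17 'c': node 11→12
i=18 'b': node 12→13  ** P2@[16:18]
i=19 'a': node 13→1 (via fail)
i=20 'a': node 1→1 (via fail)
i=21 'b': node 1→2
i=22 'b': node 2→3
i=23 'c': node 3→4
i=24 'c': node 4→5
i=25 'c': node 5→6  ** P0@[20:25]
i=26 'a': node 6→1 (via fail)
i=27 'b': node 1→2
i=28 'b': node 2→3
i=29 'c': node 3→4
i=30 'c': node 4→5
i=31 'c': node 5→6  ** P0@[26:31]
i=32 'a': node 6→1 (via fail)
i=33 'c': node 1→7
i=34 'b': node 7→8
i=35 'c': node 8→9
i=36 'b': node 9→10  ** P1@[32:36],P2@[34:36]
i=37 'c': node 10→12 (via fail)
i=38 'c': node 12→0 (via fail)
i=39 'a': node 0→1
i=40 'a': node 1→1 (via fail)
i=41 'b': node 1→2
i=42 'c': node 2→12 (via fail)
i=43 'b': node 12→13  ** P2@[41:43]
i=44 'b': node 13→11 (via fail)

Matches: [[6,0],[15,0],[18,2],[25,0],[31,0],[36,1],[36,2],[43,2]]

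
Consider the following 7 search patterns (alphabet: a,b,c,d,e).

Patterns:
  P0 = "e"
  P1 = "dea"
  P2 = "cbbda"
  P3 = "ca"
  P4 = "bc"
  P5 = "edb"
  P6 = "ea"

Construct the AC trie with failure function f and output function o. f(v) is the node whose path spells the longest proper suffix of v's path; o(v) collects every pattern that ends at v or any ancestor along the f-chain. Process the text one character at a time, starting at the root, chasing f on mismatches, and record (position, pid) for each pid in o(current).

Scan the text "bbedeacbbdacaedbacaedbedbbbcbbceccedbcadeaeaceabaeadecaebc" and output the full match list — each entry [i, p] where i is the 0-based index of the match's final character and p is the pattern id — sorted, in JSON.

Construct AC machine:
Trie (insert patterns):
  0='ε' goto b→11 c→5 d→2 e→1
  1='e' goto a→15 d→13  [P0 ends]
  2='d' goto e→3
  3='de' goto a→4
  4='dea' goto ·  [P1 ends]
  5='c' goto a→10 b→6
  6='cb' goto b→7
  7='cbb' goto d→8
  8='cbbd' goto a→9
  9='cbbda' goto ·  [P2 ends]
  10='ca' goto ·  [P3 ends]
  11='b' goto c→12
  12='bc' goto ·  [P4 ends]
  13='ed' goto b→14
  14='edb' goto ·  [P5 ends]
  15='ea' goto ·  [P6 ends]

Failure links (BFS by depth):
  fail(1) 'e': from fail(0)=0 chase 'e': 0 ⇒ 0;  out={0}∪out(0)={0}
  fail(2) 'd': from fail(0)=0 chase 'd': 0 ⇒ 0;  out=∅∪out(0)=∅
  fail(5) 'c': from fail(0)=0 chase 'c': 0 ⇒ 0;  out=∅∪out(0)=∅
  fail(11) 'b': from fail(0)=0 chase 'b': 0 ⇒ 0;  out=∅∪out(0)=∅
  fail(3) 'de': from fail(2)=0 chase 'e': 0 ⇒ 1;  out=∅∪out(1)={0}
  fail(6) 'cb': from fail(5)=0 chase 'b': 0 ⇒ 11;  out=∅∪out(11)=∅
  fail(10) 'ca': from fail(5)=0 chase 'a': 0 ⇒ 0;  out={3}∪out(0)={3}
  fail(12) 'bc': from fail(11)=0 chase 'c': 0 ⇒ 5;  out={4}∪out(5)={4}
  fail(13) 'ed': from fail(1)=0 chase 'd': 0 ⇒ 2;  out=∅∪out(2)=∅
  fail(15) 'ea': from fail(1)=0 chase 'a': 0 ⇒ 0;  out={6}∪out(0)={6}
  fail(4) 'dea': from fail(3)=1 chase 'a': 1 ⇒ 15;  out={1}∪out(15)={1,6}
  fail(7) 'cbb': from fail(6)=11 chase 'b': 11→0 ⇒ 11;  out=∅∪out(11)=∅
  fail(14) 'edb': from fail(13)=2 chase 'b': 2→0 ⇒ 11;  out={5}∪out(11)={5}
  fail(8) 'cbbd': from fail(7)=11 chase 'd': 11→0 ⇒ 2;  out=∅∪out(2)=∅
  fail(9) 'cbbda': from fail(8)=2 chase 'a': 2→0 ⇒ 0;  out={2}∪out(0)={2}

Text stream:
i=0 'b': node 0→11
i=1 'b': node 11→11 (fail-walked)
i=2 'e': node 11→1 (fail-walked)  ** P0@[2:2]
i=3 'd': node 1→13
i=4 'e': node 13→3 (fail-walked)  ** P0@[4:4]
i=5 'a': node 3→4  ** P1@[3:5],P6@[4:5]
i=6 'c': node 4→5 (fail-walked)
i=7 'b': node 5→6
i=8 'b': node 6→7
i=9 'd': node 7→8
i=10 'a': node 8→9  ** P2@[6:10]
i=11 'c': node 9→5 (fail-walked)
i=12 'a': node 5→10  ** P3@[11:12]
i=13 'e': node 10→1 (fail-walked)  ** P0@[13:13]
i=14 'd': node 1→13
i=15 'b': node 13→14  ** P5@[13:15]
i=16 'a': node 14→0 (fail-walked)
i=17 'c': node 0→5
i=18 'a': node 5→10  ** P3@[17:18]
i=19 'e': node 10→1 (fail-walked)  ** P0@[19:19]
i=20 'd': node 1→13
i=21 'b': node 13→14  ** P5@[19:21]
i=22 'e': node 14→1 (fail-walked)  ** P0@[22:22]
i=23 'd': node 1→13
i=24 'b': node 13→14  ** P5@[22:24]
i=25 'b': node 14→11 (fail-walked)
i=26 'b': node 11→11 (fail-walked)
i=27 'c': node 11→12  ** P4@[26:27]
i=28 'b': node 12→6 (fail-walked)
i=29 'b': node 6→7
i=30 'c': node 7→12 (fail-walked)  ** P4@[29:30]
i=31 'e': node 12→1 (fail-walked)  ** P0@[31:31]
i=32 'c': node 1→5 (fail-walked)
i=33 'c': node 5→5 (fail-walked)
i=34 'e': node 5→1 (fail-walked)  ** P0@[34:34]
i=35 'd': node 1→13
i=36 'b': node 13→14  ** P5@[34:36]
i=37 'c': node 14→12 (fail-walked)  ** P4@[36:37]
i=38 'a': node 12→10 (fail-walked)  ** P3@[37:38]
i=39 'd': node 10→2 (fail-walked)
i=40 'e': node 2→3  ** P0@[40:40]
i=41 'a': node 3→4  ** P1@[39:41],P6@[40:41]
i=42 'e': node 4→1 (fail-walked)  ** P0@[42:42]
i=43 'a': node 1→15  ** P6@[42:43]
i=44 'c': node 15→5 (fail-walked)
i=45 'e': node 5→1 (fail-walked)  ** P0@[45:45]
i=46 'a': node 1→15  ** P6@[45:46]
i=47 'b': node 15→11 (fail-walked)
i=48 'a': node 11→0 (fail-walked)
i=49 'e': node 0→1  ** P0@[49:49]
i=50 'a': node 1→15  ** P6@[49:50]
i=51 'd': node 15→2 (fail-walked)
i=52 'e': node 2→3  ** P0@[52:52]
i=53 'c': node 3→5 (fail-walked)
i=54 'a': node 5→10  ** P3@[53:54]
i=55 'e': node 10→1 (fail-walked)  ** P0@[55:55]
i=56 'b': node 1→11 (fail-walked)
i=57 'c': node 11→12  ** P4@[56:57]

Result: [[2,0],[4,0],[5,1],[5,6],[10,2],[12,3],[13,0],[15,5],[18,3],[19,0],[21,5],[22,0],[24,5],[27,4],[30,4],[31,0],[34,0],[36,5],[37,4],[38,3],[40,0],[41,1],[41,6],[42,0],[43,6],[45,0],[46,6],[49,0],[50,6],[52,0],[54,3],[55,0],[57,4]]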